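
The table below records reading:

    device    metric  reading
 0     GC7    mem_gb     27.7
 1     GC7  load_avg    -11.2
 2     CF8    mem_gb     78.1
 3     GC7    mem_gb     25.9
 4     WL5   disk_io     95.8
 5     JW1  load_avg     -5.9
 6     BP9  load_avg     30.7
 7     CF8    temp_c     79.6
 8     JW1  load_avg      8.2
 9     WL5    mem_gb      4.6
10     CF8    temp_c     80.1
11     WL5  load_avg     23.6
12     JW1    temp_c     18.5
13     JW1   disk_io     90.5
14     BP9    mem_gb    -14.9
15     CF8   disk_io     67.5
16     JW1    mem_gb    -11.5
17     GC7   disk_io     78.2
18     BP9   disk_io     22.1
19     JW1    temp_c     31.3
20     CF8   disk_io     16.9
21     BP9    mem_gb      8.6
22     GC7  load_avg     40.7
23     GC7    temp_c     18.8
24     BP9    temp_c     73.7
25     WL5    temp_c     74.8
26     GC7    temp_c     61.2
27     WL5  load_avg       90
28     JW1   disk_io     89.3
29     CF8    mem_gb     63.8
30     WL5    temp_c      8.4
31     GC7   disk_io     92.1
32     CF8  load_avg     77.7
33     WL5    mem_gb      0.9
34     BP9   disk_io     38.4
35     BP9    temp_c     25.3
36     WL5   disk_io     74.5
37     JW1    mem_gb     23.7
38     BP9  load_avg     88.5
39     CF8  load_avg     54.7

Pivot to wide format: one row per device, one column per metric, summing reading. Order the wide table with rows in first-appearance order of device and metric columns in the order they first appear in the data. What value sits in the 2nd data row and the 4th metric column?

With rows in first-appearance order of device, row 2 is device=CF8. metric columns in first-appearance order: mem_gb, load_avg, disk_io, temp_c; column 4 is temp_c.
Long rows with device=CF8, metric=temp_c: 79.6 + 80.1 = 159.7.

159.7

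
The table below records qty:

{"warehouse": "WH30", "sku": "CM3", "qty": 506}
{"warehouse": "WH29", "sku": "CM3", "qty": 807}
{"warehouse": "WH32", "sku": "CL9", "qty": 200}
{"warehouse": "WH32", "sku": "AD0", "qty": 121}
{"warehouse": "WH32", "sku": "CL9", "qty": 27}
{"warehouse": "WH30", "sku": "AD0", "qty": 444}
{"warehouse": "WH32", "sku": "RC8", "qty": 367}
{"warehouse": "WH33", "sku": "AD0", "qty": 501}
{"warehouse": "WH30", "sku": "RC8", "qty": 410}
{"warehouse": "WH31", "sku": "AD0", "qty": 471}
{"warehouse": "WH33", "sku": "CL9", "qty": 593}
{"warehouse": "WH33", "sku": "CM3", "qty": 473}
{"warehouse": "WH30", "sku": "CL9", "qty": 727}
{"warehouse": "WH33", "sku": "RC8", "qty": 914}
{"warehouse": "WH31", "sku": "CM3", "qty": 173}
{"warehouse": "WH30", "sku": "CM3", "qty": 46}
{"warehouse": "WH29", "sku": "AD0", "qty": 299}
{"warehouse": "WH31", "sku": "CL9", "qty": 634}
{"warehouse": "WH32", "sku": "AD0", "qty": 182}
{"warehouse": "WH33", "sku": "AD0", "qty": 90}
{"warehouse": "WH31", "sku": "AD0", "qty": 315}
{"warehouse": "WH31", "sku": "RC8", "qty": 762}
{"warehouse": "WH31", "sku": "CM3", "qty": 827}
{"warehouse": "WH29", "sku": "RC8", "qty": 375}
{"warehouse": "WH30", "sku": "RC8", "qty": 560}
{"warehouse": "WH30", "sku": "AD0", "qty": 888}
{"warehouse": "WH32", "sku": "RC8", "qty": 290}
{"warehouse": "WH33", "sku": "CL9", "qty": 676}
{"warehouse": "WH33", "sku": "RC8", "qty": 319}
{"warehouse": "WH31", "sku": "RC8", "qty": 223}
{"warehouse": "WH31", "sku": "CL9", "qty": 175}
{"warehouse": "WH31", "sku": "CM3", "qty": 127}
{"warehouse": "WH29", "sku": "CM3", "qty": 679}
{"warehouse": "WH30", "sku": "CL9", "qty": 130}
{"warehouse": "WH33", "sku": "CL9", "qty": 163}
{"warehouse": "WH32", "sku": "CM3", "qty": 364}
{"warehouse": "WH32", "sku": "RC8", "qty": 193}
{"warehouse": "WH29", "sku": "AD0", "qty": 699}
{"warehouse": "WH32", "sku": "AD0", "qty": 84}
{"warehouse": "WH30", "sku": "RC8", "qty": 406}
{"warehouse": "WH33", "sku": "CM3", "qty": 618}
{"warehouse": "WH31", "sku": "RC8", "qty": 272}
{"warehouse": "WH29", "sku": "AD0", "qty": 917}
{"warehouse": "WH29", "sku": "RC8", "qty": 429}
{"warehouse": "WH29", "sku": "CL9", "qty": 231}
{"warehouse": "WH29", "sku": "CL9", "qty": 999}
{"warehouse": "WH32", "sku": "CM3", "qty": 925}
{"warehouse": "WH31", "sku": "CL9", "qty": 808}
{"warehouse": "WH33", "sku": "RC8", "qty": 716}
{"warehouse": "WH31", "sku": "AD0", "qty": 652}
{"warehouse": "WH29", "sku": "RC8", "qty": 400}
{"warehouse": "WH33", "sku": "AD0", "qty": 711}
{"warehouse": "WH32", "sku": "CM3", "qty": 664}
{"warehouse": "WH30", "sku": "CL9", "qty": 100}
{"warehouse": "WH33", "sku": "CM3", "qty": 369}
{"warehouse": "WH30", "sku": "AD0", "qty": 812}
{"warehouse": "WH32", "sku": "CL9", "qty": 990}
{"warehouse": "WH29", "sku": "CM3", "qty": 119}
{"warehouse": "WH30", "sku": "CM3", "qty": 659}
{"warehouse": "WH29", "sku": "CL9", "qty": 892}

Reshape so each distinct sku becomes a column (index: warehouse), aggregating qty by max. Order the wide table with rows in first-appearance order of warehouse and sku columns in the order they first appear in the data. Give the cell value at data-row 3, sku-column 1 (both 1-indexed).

925

With rows in first-appearance order of warehouse, row 3 is warehouse=WH32. sku columns in first-appearance order: CM3, CL9, AD0, RC8; column 1 is CM3.
Long rows with warehouse=WH32, sku=CM3: max(364, 925, 664) = 925.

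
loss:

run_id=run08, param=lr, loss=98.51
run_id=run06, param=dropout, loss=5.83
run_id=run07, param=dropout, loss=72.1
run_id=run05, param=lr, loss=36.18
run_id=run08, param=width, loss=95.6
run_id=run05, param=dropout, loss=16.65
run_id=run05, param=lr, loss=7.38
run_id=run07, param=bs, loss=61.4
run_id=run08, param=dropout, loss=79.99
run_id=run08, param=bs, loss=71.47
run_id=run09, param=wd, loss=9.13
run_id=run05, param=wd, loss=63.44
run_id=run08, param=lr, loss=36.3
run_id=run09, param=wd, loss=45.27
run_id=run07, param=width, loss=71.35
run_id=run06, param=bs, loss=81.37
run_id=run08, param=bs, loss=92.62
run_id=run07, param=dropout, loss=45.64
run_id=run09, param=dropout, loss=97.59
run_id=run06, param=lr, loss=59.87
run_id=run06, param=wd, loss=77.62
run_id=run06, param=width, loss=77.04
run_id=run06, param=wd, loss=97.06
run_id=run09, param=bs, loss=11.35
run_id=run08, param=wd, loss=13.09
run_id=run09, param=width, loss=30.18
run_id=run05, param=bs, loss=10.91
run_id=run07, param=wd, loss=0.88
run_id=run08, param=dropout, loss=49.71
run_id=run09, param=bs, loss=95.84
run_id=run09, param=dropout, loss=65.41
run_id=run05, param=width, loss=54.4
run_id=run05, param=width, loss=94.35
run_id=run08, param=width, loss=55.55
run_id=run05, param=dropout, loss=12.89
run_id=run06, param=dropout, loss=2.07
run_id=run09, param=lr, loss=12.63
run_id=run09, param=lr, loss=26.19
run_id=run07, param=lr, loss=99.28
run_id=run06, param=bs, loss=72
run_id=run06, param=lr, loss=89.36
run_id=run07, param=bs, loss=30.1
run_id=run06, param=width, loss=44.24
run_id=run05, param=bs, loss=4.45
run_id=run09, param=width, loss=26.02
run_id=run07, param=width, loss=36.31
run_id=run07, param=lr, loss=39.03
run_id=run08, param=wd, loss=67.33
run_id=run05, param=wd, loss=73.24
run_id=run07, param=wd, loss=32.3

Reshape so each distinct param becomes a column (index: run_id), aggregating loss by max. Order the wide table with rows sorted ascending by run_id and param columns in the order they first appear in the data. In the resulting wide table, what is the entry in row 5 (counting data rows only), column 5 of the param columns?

With rows sorted ascending by run_id, row 5 is run_id=run09. param columns in first-appearance order: lr, dropout, width, bs, wd; column 5 is wd.
Long rows with run_id=run09, param=wd: max(9.13, 45.27) = 45.27.

45.27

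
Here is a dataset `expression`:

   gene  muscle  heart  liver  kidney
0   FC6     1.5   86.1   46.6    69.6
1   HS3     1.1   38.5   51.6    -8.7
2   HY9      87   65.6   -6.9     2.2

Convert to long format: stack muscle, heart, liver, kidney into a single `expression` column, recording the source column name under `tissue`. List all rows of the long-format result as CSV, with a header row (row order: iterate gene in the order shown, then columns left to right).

Each (gene, column) pair becomes one row: 3 × 4 = 12 rows.
For example, (FC6, muscle) → expression=1.5.

gene,tissue,expression
FC6,muscle,1.5
FC6,heart,86.1
FC6,liver,46.6
FC6,kidney,69.6
HS3,muscle,1.1
HS3,heart,38.5
HS3,liver,51.6
HS3,kidney,-8.7
HY9,muscle,87
HY9,heart,65.6
HY9,liver,-6.9
HY9,kidney,2.2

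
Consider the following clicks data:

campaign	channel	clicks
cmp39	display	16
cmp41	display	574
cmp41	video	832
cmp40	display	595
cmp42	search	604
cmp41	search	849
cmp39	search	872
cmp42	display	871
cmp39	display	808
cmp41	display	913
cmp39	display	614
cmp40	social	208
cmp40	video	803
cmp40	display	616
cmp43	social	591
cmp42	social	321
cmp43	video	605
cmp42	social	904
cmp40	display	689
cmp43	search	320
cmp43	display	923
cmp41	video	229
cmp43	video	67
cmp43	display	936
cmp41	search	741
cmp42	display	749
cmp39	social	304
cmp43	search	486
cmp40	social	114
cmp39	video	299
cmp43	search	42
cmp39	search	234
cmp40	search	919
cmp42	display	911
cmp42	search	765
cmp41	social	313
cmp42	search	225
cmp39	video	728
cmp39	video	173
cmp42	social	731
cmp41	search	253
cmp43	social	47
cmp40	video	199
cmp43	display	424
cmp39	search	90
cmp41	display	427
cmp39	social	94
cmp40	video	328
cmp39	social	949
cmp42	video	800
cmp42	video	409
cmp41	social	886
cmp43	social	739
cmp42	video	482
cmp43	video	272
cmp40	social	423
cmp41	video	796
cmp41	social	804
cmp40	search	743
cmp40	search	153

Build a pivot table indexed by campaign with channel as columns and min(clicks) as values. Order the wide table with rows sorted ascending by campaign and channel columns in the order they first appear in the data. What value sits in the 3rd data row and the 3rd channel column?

With rows sorted ascending by campaign, row 3 is campaign=cmp41. channel columns in first-appearance order: display, video, search, social; column 3 is search.
Long rows with campaign=cmp41, channel=search: min(849, 741, 253) = 253.

253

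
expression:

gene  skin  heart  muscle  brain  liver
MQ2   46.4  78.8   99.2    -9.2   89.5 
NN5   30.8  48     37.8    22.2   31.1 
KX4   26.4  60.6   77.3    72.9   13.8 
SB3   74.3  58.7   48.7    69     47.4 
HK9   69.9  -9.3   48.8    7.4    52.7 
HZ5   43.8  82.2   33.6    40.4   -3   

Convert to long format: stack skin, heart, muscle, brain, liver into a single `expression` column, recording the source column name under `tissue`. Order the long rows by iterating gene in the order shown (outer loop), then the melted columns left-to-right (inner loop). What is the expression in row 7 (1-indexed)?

30 rows total (6 × 5). Row 7: index ⌊(7-1)/5⌋ = 1 into gene → NN5; (7-1) mod 5 = 1 into the melted columns → heart.
So row 7 is (NN5, heart, 48); expression = 48.

48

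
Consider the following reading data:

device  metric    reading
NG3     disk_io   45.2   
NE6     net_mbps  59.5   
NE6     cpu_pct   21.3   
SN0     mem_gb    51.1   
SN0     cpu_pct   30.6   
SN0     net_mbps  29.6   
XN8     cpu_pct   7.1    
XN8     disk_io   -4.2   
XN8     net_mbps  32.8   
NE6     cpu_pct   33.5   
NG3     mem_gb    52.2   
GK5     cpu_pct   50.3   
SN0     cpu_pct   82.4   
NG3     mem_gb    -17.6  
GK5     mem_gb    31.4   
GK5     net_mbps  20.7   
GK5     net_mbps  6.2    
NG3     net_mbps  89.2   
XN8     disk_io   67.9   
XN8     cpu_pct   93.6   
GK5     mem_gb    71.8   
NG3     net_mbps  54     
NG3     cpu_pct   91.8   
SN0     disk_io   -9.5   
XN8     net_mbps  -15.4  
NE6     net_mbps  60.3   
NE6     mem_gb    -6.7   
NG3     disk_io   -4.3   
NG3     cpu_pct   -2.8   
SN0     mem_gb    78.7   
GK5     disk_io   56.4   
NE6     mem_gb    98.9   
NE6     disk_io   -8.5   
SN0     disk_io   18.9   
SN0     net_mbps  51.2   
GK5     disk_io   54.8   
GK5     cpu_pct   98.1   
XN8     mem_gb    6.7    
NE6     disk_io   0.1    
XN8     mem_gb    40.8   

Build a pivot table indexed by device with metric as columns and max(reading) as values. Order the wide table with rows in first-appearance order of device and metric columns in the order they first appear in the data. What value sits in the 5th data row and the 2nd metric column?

20.7

With rows in first-appearance order of device, row 5 is device=GK5. metric columns in first-appearance order: disk_io, net_mbps, cpu_pct, mem_gb; column 2 is net_mbps.
Long rows with device=GK5, metric=net_mbps: max(20.7, 6.2) = 20.7.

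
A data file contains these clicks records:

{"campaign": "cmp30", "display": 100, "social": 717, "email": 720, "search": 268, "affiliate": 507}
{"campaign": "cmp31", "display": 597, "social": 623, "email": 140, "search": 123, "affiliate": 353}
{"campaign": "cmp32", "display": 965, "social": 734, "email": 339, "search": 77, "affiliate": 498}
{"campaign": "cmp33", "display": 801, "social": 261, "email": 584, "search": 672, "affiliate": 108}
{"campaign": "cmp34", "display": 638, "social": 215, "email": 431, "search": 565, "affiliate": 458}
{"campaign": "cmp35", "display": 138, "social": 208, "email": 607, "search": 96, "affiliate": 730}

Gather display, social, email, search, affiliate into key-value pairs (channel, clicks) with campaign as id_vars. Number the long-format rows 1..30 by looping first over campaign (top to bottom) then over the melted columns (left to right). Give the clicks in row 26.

30 rows total (6 × 5). Row 26: index ⌊(26-1)/5⌋ = 5 into campaign → cmp35; (26-1) mod 5 = 0 into the melted columns → display.
So row 26 is (cmp35, display, 138); clicks = 138.

138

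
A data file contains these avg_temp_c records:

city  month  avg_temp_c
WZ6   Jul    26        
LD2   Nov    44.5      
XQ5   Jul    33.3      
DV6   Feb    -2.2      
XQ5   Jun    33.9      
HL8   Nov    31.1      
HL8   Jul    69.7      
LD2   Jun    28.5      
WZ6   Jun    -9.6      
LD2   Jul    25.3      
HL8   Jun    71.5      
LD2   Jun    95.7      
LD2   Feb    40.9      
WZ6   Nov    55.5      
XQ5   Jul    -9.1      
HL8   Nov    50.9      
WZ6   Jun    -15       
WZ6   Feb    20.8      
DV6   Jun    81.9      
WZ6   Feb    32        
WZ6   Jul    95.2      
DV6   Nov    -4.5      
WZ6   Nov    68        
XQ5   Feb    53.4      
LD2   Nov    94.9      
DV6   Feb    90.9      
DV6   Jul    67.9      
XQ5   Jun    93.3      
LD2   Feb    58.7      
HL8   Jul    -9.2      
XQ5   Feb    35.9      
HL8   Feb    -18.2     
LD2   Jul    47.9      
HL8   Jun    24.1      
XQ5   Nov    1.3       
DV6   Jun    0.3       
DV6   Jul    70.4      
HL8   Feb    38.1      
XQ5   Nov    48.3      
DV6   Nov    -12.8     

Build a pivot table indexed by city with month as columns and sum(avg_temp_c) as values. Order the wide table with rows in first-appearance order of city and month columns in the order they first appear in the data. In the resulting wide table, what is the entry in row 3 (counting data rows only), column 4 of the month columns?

With rows in first-appearance order of city, row 3 is city=XQ5. month columns in first-appearance order: Jul, Nov, Feb, Jun; column 4 is Jun.
Long rows with city=XQ5, month=Jun: 33.9 + 93.3 = 127.2.

127.2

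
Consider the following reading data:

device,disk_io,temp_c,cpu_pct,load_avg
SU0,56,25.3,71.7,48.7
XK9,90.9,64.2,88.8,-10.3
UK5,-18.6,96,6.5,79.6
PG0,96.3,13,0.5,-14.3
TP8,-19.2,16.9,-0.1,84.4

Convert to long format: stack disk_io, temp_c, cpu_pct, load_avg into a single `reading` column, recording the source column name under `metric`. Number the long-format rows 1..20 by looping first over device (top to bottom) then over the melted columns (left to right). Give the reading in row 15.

20 rows total (5 × 4). Row 15: index ⌊(15-1)/4⌋ = 3 into device → PG0; (15-1) mod 4 = 2 into the melted columns → cpu_pct.
So row 15 is (PG0, cpu_pct, 0.5); reading = 0.5.

0.5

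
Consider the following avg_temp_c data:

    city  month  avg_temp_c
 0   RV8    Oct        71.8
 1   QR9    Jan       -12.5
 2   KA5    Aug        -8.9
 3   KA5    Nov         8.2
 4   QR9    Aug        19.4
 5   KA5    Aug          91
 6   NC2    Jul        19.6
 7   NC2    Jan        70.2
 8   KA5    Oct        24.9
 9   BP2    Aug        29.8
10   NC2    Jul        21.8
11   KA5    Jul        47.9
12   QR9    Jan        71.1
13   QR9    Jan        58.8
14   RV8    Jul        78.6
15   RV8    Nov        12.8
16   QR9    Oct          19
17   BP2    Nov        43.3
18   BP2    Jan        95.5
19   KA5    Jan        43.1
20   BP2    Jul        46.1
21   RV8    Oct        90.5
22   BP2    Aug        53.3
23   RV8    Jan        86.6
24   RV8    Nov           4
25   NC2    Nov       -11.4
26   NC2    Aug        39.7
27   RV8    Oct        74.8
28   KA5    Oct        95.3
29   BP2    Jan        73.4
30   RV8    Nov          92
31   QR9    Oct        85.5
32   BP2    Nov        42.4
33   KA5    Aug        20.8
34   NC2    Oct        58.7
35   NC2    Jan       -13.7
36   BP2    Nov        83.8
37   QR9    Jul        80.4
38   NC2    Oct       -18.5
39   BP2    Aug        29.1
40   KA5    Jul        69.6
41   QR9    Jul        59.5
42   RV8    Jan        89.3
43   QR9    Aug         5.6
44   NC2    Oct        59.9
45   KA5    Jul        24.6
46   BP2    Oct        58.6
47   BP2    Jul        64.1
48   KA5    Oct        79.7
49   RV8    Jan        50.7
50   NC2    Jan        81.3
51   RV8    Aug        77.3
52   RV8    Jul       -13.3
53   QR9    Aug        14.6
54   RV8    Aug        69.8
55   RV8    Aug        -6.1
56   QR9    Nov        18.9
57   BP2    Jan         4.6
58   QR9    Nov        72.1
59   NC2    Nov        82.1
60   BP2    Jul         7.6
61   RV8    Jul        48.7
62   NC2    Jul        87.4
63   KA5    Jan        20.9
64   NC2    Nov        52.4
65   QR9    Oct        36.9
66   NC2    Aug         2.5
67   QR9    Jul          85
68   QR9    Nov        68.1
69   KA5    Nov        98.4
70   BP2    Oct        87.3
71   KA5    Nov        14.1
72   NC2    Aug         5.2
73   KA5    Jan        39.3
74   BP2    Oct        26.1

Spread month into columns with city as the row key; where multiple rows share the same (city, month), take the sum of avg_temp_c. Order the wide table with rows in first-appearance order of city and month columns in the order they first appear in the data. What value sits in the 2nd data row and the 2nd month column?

With rows in first-appearance order of city, row 2 is city=QR9. month columns in first-appearance order: Oct, Jan, Aug, Nov, Jul; column 2 is Jan.
Long rows with city=QR9, month=Jan: -12.5 + 71.1 + 58.8 = 117.4.

117.4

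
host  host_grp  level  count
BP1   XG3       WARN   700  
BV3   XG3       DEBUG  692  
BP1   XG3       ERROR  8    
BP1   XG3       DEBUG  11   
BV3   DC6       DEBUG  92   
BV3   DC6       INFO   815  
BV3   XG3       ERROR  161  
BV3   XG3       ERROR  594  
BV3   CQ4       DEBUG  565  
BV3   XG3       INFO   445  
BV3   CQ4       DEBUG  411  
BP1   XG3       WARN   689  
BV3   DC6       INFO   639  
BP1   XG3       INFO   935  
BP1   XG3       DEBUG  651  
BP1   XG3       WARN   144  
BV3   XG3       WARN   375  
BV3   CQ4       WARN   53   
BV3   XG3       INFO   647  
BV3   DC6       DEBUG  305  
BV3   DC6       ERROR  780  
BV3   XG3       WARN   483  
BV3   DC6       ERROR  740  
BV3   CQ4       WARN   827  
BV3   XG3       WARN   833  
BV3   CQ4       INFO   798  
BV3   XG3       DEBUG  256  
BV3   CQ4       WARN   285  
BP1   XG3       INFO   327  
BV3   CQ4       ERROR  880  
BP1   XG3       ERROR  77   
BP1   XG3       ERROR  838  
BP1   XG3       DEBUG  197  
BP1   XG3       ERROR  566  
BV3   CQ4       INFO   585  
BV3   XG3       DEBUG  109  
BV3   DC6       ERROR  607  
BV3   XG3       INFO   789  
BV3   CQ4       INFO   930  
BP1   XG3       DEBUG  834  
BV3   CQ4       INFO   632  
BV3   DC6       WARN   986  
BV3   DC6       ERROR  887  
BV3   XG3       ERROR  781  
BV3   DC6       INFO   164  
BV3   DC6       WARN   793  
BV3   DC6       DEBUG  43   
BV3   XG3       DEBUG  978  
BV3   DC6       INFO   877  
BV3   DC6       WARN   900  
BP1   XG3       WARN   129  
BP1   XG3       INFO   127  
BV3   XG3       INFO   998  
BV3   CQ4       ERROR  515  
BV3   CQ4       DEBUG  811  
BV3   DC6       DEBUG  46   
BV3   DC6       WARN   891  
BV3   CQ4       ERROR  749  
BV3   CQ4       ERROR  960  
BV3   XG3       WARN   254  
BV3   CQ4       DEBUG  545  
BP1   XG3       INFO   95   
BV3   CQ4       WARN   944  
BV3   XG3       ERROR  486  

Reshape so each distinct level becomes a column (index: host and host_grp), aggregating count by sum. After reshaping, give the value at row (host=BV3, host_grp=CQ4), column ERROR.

Rows with host=BV3, host_grp=CQ4 and level=ERROR: count values are 880, 515, 749, 960.
880 + 515 + 749 + 960 = 3104.

3104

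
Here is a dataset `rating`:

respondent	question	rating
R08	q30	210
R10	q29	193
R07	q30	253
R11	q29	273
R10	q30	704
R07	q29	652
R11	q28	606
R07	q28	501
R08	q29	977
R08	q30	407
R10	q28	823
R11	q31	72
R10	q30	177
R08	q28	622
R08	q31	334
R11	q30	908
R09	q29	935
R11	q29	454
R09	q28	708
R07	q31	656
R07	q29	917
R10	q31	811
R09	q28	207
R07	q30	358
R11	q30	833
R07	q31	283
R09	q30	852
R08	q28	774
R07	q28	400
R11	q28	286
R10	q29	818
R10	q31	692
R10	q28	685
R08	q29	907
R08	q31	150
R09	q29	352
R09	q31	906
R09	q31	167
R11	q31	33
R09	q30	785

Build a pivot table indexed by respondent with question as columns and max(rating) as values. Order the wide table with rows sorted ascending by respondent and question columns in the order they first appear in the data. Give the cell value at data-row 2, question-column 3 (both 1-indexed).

774

With rows sorted ascending by respondent, row 2 is respondent=R08. question columns in first-appearance order: q30, q29, q28, q31; column 3 is q28.
Long rows with respondent=R08, question=q28: max(622, 774) = 774.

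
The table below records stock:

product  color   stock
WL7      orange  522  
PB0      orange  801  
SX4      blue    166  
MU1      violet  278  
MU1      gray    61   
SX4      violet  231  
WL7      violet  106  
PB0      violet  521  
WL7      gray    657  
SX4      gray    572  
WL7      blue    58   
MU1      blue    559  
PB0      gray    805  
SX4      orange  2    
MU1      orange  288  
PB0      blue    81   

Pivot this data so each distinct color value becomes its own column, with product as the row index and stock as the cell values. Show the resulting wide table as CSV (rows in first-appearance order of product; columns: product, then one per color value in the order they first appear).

product,orange,blue,violet,gray
WL7,522,58,106,657
PB0,801,81,521,805
SX4,2,166,231,572
MU1,288,559,278,61

Columns: product plus the 4 distinct color values (orange, blue, violet, gray).
For example, row WL7 column orange takes stock=522 from the long row (WL7, orange).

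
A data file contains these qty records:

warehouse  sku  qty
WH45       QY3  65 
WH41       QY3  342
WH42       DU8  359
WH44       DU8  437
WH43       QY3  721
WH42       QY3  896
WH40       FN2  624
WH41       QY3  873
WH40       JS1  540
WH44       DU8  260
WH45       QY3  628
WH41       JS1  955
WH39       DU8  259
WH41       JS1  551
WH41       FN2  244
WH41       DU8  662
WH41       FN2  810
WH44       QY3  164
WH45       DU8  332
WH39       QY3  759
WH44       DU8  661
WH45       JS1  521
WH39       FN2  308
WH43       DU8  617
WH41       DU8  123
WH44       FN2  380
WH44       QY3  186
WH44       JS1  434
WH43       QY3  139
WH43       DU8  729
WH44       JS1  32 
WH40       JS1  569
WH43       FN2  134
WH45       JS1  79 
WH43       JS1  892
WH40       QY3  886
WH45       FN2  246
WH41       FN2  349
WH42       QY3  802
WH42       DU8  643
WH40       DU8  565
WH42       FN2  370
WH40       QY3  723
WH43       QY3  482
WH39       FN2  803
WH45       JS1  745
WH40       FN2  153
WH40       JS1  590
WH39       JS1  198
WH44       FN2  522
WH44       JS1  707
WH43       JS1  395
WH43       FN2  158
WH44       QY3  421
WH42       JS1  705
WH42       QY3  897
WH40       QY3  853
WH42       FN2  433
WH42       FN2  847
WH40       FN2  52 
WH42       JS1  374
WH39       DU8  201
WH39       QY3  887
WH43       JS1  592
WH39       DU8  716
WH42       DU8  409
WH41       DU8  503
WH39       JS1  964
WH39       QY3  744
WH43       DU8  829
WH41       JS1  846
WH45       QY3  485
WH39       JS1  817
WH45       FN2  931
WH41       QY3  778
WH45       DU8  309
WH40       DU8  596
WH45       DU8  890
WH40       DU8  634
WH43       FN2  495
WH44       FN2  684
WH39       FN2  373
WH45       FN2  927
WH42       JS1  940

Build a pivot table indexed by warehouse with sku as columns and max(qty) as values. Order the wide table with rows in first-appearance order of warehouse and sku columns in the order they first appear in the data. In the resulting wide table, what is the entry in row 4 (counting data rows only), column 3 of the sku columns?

With rows in first-appearance order of warehouse, row 4 is warehouse=WH44. sku columns in first-appearance order: QY3, DU8, FN2, JS1; column 3 is FN2.
Long rows with warehouse=WH44, sku=FN2: max(380, 522, 684) = 684.

684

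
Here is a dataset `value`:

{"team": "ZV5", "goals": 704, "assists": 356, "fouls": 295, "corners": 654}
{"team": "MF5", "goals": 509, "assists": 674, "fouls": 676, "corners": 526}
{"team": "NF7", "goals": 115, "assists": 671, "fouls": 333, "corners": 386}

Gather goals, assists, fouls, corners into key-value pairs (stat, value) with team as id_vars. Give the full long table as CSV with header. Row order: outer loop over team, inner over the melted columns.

Each (team, column) pair becomes one row: 3 × 4 = 12 rows.
For example, (ZV5, goals) → value=704.

team,stat,value
ZV5,goals,704
ZV5,assists,356
ZV5,fouls,295
ZV5,corners,654
MF5,goals,509
MF5,assists,674
MF5,fouls,676
MF5,corners,526
NF7,goals,115
NF7,assists,671
NF7,fouls,333
NF7,corners,386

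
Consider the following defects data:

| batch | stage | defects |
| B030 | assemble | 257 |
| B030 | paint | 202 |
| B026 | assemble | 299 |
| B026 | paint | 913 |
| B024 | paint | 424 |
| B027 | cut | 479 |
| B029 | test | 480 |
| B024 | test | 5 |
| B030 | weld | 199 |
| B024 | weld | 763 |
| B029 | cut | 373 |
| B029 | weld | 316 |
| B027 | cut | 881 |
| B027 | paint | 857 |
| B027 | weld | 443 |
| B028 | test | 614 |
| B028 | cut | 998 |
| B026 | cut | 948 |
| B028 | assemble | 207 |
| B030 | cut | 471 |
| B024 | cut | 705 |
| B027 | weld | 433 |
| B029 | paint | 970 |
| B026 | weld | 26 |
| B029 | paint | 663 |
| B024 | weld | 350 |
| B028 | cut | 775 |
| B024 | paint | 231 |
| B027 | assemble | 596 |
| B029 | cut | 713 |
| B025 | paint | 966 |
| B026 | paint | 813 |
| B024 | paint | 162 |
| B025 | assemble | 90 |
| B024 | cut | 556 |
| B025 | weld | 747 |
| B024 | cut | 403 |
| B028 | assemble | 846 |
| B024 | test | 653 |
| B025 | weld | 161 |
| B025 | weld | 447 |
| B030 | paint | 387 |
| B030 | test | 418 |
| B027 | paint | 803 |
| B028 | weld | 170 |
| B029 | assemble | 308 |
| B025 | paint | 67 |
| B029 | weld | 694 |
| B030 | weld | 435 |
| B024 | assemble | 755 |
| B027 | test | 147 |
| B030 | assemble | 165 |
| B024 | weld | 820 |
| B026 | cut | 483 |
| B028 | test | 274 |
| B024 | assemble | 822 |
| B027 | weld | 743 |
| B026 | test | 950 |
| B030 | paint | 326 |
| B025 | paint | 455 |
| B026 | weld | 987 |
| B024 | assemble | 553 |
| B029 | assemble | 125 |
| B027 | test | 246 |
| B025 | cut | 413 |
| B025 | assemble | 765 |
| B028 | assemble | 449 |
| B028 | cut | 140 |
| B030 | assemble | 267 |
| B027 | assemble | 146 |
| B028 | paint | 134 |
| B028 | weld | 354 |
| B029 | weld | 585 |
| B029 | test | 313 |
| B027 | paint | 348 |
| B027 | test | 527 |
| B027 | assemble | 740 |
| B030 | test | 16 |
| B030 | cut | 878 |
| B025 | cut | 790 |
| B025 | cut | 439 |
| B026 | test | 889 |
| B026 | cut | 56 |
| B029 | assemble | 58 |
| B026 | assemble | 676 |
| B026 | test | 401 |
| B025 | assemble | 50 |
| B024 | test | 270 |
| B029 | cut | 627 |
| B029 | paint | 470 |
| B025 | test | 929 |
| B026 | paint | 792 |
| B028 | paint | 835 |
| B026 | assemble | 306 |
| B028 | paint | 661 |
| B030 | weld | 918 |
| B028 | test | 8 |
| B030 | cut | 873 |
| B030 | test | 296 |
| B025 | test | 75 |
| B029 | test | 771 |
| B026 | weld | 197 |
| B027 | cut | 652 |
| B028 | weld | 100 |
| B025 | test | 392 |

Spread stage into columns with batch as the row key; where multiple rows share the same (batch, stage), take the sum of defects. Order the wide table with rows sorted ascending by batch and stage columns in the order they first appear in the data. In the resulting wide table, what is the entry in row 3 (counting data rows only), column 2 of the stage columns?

With rows sorted ascending by batch, row 3 is batch=B026. stage columns in first-appearance order: assemble, paint, cut, test, weld; column 2 is paint.
Long rows with batch=B026, stage=paint: 913 + 813 + 792 = 2518.

2518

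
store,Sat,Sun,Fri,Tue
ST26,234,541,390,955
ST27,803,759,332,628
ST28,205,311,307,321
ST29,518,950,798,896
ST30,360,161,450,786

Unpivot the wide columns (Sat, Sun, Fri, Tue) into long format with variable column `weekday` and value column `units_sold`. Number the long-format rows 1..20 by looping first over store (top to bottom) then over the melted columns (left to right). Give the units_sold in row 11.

20 rows total (5 × 4). Row 11: index ⌊(11-1)/4⌋ = 2 into store → ST28; (11-1) mod 4 = 2 into the melted columns → Fri.
So row 11 is (ST28, Fri, 307); units_sold = 307.

307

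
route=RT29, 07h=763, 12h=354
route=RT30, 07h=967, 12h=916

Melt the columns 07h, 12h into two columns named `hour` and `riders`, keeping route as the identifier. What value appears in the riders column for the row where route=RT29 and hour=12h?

354

Unpivoting turns each (route, wide-column) pair into one long row.
The wide cell at row RT29, column 12h holds 354, so the long row (RT29, 12h) has riders=354.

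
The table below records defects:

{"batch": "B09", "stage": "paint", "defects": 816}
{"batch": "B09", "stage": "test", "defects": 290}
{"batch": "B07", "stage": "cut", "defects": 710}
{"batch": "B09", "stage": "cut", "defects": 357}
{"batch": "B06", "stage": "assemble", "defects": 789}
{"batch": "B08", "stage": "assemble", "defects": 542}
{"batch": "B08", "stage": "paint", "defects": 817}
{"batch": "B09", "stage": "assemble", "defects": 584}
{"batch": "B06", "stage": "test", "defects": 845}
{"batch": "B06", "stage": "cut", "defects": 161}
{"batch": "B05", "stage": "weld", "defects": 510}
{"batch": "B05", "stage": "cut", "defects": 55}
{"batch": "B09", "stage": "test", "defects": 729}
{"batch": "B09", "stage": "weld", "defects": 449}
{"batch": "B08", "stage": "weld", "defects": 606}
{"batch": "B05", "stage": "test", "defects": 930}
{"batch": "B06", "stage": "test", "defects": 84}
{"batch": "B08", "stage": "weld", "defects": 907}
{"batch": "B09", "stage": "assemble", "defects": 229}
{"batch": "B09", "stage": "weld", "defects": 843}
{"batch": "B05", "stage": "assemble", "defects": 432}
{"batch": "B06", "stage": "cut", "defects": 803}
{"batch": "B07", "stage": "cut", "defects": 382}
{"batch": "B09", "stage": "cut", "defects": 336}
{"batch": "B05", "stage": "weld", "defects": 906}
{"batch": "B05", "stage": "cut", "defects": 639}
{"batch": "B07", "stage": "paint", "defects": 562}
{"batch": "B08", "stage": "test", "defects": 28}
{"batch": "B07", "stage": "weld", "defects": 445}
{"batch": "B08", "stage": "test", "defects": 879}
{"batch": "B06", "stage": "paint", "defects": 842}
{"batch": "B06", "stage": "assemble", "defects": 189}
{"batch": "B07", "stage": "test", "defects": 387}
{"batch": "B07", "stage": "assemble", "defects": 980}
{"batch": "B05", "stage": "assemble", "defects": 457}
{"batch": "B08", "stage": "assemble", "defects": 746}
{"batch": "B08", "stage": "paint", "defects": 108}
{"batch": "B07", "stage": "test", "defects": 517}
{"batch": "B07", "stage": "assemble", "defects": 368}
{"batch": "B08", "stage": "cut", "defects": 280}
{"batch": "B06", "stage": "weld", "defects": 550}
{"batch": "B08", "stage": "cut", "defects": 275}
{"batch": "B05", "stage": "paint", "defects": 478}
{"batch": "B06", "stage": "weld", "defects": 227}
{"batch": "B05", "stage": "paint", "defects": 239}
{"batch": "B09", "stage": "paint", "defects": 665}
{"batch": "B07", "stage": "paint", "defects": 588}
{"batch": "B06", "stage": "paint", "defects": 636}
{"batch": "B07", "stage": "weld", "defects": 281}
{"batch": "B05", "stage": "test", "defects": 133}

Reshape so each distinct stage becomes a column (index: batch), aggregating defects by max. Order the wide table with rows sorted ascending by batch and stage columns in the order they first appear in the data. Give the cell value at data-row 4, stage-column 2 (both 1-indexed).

879

With rows sorted ascending by batch, row 4 is batch=B08. stage columns in first-appearance order: paint, test, cut, assemble, weld; column 2 is test.
Long rows with batch=B08, stage=test: max(28, 879) = 879.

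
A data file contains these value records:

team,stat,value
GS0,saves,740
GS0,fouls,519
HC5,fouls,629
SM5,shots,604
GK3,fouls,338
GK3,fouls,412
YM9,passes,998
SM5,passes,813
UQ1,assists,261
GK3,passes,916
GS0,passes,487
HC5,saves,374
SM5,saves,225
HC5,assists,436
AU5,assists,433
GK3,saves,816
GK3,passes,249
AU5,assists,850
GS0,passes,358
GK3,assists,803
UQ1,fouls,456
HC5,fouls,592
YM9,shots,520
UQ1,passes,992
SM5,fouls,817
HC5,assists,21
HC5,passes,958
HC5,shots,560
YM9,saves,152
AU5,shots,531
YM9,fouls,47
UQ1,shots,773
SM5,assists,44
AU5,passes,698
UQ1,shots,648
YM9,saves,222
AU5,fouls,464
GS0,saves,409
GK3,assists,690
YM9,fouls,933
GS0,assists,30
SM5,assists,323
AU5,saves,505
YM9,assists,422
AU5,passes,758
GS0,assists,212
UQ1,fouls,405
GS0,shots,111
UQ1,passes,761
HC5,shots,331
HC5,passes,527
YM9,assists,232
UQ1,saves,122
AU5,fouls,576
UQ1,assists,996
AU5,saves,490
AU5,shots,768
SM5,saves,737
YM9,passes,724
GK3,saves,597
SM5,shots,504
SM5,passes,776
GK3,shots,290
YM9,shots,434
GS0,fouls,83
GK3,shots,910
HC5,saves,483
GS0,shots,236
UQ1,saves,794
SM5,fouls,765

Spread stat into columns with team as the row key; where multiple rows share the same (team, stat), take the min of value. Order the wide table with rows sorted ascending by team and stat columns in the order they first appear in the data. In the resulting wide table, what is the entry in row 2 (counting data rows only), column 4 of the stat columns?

249

With rows sorted ascending by team, row 2 is team=GK3. stat columns in first-appearance order: saves, fouls, shots, passes, assists; column 4 is passes.
Long rows with team=GK3, stat=passes: min(916, 249) = 249.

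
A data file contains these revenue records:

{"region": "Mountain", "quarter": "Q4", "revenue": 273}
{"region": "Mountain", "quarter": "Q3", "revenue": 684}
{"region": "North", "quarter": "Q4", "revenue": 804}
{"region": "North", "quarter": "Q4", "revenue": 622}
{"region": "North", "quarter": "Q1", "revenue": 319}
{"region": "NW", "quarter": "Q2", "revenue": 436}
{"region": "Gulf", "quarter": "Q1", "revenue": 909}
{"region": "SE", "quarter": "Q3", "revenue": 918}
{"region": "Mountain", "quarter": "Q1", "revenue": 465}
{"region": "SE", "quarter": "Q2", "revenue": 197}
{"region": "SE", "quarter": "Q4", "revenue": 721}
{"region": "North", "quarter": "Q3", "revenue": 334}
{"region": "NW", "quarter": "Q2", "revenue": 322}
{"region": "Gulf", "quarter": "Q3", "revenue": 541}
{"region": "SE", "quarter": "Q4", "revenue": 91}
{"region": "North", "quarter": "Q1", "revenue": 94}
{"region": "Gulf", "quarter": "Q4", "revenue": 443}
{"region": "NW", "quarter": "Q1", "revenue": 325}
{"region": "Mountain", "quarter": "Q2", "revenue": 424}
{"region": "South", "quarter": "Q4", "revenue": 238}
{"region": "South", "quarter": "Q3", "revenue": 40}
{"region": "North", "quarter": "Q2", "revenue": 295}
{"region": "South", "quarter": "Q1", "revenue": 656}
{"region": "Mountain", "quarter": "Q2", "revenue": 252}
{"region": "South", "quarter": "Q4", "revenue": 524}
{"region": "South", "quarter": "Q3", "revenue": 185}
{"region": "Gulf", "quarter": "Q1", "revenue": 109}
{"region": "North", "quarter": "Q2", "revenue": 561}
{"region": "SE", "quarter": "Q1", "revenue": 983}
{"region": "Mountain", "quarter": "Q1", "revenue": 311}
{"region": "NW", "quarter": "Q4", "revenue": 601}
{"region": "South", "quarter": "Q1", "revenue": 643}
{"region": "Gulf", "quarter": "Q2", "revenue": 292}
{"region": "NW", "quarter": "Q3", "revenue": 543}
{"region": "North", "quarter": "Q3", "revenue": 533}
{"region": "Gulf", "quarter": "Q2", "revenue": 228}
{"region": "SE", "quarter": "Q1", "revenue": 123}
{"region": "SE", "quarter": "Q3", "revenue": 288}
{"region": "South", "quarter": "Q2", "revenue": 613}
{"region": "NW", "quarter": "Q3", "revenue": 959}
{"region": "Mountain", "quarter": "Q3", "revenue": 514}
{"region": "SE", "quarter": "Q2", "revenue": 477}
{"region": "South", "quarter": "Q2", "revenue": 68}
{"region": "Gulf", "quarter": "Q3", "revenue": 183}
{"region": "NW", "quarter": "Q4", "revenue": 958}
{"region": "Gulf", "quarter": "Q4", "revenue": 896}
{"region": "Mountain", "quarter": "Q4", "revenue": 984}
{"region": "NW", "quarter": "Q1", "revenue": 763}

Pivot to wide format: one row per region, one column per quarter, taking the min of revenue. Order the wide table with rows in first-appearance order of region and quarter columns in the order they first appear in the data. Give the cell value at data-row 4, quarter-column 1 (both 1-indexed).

443

With rows in first-appearance order of region, row 4 is region=Gulf. quarter columns in first-appearance order: Q4, Q3, Q1, Q2; column 1 is Q4.
Long rows with region=Gulf, quarter=Q4: min(443, 896) = 443.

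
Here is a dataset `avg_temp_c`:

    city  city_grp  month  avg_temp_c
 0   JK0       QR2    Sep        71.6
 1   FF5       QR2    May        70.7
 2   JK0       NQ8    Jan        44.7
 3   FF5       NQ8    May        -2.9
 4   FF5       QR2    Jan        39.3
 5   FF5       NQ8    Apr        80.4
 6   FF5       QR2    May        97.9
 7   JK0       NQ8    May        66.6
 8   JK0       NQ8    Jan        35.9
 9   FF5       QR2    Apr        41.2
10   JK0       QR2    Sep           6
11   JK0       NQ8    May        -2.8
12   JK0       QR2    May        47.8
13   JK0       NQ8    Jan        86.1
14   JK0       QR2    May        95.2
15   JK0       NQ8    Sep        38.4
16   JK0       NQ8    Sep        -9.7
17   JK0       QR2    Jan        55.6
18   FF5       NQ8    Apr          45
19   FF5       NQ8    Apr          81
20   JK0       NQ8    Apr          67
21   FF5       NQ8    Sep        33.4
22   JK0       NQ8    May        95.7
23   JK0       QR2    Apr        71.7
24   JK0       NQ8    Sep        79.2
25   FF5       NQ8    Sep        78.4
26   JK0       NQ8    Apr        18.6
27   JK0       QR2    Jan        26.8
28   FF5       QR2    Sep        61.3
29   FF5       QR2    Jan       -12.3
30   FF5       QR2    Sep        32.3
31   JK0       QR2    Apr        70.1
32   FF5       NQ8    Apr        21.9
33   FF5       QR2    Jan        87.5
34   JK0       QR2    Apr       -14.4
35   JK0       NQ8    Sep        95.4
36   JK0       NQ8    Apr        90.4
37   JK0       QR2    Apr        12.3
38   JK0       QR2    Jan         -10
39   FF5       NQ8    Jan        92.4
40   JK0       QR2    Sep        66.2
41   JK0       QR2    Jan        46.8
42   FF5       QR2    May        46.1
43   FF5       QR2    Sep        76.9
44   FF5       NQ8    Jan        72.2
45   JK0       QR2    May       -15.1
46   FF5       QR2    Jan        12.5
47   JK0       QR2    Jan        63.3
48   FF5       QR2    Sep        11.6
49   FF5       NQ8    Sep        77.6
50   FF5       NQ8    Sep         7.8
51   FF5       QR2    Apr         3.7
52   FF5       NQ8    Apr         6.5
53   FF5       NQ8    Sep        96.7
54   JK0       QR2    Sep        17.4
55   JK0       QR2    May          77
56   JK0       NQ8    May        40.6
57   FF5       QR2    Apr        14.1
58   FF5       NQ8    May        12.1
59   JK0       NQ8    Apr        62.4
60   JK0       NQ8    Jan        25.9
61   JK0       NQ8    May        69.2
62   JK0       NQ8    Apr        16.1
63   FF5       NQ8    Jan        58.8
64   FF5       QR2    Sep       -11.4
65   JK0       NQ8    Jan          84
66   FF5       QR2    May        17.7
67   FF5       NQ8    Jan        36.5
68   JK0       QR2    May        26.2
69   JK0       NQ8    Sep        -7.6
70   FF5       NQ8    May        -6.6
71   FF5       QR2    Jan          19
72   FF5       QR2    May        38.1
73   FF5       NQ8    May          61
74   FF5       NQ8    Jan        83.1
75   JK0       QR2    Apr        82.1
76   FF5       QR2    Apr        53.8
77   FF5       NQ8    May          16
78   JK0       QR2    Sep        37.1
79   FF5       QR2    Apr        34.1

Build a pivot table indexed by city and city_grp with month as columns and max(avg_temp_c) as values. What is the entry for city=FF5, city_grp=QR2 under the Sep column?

76.9

Rows with city=FF5, city_grp=QR2 and month=Sep: avg_temp_c values are 61.3, 32.3, 76.9, 11.6, -11.4.
max(61.3, 32.3, 76.9, 11.6, -11.4) = 76.9.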